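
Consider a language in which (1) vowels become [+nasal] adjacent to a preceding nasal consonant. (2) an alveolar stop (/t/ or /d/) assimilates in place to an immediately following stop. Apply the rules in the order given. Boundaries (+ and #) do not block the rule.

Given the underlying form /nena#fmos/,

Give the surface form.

Rule 1: /e/ after nasal /n/ → [ẽ]
Rule 1: /a/ after nasal /n/ → [ã]
Rule 1: /o/ after nasal /m/ → [õ]
After rule 1: nẽnã#fmõs
Rule 2: no segment meets the rule's conditions; no change.

[nẽnã#fmõs]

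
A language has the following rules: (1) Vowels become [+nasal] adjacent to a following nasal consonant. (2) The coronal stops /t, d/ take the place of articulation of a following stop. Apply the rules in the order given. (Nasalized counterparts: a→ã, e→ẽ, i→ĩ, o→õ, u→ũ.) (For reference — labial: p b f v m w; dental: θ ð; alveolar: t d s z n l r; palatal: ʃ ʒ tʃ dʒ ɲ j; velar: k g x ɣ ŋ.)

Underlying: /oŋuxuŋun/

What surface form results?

[õŋuxũŋũn]

Rule 1: /o/ before nasal /ŋ/ → [õ]
Rule 1: /u/ before nasal /ŋ/ → [ũ]
Rule 1: /u/ before nasal /n/ → [ũ]
After rule 1: õŋuxũŋũn
Rule 2: no segment meets the rule's conditions; no change.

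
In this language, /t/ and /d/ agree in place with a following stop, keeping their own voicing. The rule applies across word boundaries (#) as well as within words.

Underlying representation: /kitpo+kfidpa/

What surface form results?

/t/ before /p/ (labial) → [p]
/d/ before /p/ (labial) → [b]

[kippo+kfibpa]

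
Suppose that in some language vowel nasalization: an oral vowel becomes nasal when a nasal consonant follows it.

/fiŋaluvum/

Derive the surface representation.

[fĩŋaluvũm]

/i/ before nasal /ŋ/ → [ĩ]
/u/ before nasal /m/ → [ũ]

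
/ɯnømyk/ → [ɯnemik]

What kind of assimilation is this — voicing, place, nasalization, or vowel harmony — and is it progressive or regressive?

/ø/→[e] /y/→[i].
Vowels agree with the first vowel, so the harmony is progressive.

vowel harmony, progressive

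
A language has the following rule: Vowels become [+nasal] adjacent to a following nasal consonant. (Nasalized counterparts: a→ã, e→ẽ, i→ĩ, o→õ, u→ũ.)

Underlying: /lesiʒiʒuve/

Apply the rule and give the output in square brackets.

no segment meets the rule's conditions; no change.

[lesiʒiʒuve]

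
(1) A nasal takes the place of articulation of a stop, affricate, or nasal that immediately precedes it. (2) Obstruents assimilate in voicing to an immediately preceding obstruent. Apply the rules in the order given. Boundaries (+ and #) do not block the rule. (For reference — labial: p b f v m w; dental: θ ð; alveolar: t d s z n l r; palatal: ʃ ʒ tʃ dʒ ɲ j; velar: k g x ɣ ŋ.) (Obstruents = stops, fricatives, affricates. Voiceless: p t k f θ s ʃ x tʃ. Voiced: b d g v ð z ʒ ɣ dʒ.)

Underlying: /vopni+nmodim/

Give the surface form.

Rule 1: /n/ after /p/ (labial) → [m]
Rule 1: /m/ after /n/ (alveolar) → [n]
After rule 1: vopmi+nnodim
Rule 2: no segment meets the rule's conditions; no change.

[vopmi+nnodim]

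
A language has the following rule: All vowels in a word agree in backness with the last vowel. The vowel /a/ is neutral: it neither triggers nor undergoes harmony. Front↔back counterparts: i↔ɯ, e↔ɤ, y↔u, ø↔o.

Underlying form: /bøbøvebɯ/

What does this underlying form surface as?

/ø/ harmonizes with /ɯ/ ([+back]) → [o]
/ø/ harmonizes with /ɯ/ ([+back]) → [o]
/e/ harmonizes with /ɯ/ ([+back]) → [ɤ]

[bobovɤbɯ]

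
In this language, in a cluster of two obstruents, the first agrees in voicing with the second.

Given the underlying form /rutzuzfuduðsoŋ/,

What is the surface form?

[rudzusfuduθsoŋ]

/t/ before /z/ (voiced) → [d]
/z/ before /f/ (voiceless) → [s]
/ð/ before /s/ (voiceless) → [θ]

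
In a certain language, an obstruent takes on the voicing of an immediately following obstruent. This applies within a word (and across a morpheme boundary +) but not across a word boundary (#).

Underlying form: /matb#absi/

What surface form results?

/t/ before /b/ (voiced) → [d]
/b/ before /s/ (voiceless) → [p]

[madb#apsi]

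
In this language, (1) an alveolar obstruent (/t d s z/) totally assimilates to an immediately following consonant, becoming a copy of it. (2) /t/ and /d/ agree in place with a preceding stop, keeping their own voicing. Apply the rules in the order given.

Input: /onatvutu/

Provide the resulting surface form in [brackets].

[onavvutu]

Rule 1: /t/ before /v/ → [v] (total assimilation)
After rule 1: onavvutu
Rule 2: no segment meets the rule's conditions; no change.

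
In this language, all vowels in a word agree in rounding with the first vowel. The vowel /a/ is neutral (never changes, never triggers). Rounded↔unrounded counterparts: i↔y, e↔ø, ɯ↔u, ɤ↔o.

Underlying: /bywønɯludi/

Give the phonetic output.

/ɯ/ harmonizes with /y/ ([+round]) → [u]
/i/ harmonizes with /y/ ([+round]) → [y]

[bywønuludy]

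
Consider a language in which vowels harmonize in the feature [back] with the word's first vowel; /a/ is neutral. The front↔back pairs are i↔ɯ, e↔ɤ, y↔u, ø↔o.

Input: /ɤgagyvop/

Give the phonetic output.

/y/ harmonizes with /ɤ/ ([+back]) → [u]

[ɤgaguvop]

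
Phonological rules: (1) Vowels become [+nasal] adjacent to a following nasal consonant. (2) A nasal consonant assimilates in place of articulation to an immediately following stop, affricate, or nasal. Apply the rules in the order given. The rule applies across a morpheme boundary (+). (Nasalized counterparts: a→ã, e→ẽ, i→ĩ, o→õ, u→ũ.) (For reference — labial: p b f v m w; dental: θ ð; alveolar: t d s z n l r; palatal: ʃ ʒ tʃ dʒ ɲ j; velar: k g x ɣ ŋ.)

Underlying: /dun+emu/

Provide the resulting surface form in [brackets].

Rule 1: /u/ before nasal /n/ → [ũ]
Rule 1: /e/ before nasal /m/ → [ẽ]
After rule 1: dũn+ẽmu
Rule 2: no segment meets the rule's conditions; no change.

[dũn+ẽmu]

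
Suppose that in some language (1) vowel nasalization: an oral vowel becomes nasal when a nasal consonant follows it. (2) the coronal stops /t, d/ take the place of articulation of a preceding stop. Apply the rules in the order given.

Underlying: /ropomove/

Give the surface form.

Rule 1: /o/ before nasal /m/ → [õ]
After rule 1: ropõmove
Rule 2: no segment meets the rule's conditions; no change.

[ropõmove]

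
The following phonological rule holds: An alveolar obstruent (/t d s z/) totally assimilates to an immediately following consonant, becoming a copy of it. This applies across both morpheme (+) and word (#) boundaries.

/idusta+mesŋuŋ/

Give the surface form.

[idutta+meŋŋuŋ]

/s/ before /t/ → [t] (total assimilation)
/s/ before /ŋ/ → [ŋ] (total assimilation)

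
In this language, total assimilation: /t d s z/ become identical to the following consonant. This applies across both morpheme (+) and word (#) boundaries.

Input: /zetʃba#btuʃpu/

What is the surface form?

[zetʃba#btuʃpu]

no segment meets the rule's conditions; no change.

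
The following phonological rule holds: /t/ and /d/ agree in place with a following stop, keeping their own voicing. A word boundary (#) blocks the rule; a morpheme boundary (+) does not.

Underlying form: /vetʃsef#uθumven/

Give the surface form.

[vetʃsef#uθumven]

no segment meets the rule's conditions; no change.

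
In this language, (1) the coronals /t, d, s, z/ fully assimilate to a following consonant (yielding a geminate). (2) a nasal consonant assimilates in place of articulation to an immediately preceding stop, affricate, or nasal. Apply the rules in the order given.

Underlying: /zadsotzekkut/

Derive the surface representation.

[zassozzekkut]

Rule 1: /d/ before /s/ → [s] (total assimilation)
Rule 1: /t/ before /z/ → [z] (total assimilation)
After rule 1: zassozzekkut
Rule 2: no segment meets the rule's conditions; no change.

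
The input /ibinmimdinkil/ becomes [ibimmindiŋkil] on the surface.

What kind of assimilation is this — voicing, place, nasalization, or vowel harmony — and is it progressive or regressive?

/n/→[m] /m/→[n] /n/→[ŋ].
Each target copies a feature from the following segment, so the direction is regressive.

place assimilation, regressive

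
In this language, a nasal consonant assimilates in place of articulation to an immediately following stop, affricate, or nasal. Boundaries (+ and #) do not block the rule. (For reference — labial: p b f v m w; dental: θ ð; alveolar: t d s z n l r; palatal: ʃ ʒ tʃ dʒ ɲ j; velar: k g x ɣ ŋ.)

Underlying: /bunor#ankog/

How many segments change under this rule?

1

/n/ before /k/ (velar) → [ŋ]
1 segment changes.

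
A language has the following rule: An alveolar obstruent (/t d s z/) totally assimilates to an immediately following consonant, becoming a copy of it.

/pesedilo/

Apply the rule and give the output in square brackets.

[pesedilo]

no segment meets the rule's conditions; no change.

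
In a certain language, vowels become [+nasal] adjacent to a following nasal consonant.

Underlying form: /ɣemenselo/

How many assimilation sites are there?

/e/ before nasal /m/ → [ẽ]
/e/ before nasal /n/ → [ẽ]
2 segments change.

2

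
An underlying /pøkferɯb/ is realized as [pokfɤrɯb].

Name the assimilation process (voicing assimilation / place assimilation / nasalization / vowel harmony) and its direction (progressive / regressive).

vowel harmony, regressive

/ø/→[o] /e/→[ɤ].
Vowels agree with the last vowel, so the harmony is regressive.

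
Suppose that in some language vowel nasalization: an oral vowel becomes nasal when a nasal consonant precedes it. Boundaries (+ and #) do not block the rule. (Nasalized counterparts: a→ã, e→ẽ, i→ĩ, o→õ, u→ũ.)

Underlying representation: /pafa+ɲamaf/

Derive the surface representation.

/a/ after nasal /ɲ/ → [ã]
/a/ after nasal /m/ → [ã]

[pafa+ɲãmãf]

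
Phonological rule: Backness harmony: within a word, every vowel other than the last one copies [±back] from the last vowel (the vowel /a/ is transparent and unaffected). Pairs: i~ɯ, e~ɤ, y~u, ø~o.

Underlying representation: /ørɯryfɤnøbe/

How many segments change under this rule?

2

/ɯ/ harmonizes with /e/ ([-back]) → [i]
/ɤ/ harmonizes with /e/ ([-back]) → [e]
2 segments change.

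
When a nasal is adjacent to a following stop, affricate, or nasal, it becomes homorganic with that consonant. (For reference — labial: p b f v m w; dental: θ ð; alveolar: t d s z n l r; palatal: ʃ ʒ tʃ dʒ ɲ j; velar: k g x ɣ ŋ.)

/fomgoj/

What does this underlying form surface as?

/m/ before /g/ (velar) → [ŋ]

[foŋgoj]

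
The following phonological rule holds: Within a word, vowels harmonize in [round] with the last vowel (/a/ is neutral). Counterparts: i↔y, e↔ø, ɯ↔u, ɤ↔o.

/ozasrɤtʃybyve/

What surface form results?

/o/ harmonizes with /e/ ([-round]) → [ɤ]
/y/ harmonizes with /e/ ([-round]) → [i]
/y/ harmonizes with /e/ ([-round]) → [i]

[ɤzasrɤtʃibive]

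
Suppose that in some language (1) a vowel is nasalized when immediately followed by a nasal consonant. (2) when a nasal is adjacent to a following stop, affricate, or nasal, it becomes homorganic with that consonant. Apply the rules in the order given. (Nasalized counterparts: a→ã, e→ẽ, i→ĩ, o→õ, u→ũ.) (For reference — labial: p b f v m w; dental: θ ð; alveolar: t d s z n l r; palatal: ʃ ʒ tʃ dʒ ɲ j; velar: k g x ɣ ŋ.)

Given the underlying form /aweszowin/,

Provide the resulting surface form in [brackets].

Rule 1: /i/ before nasal /n/ → [ĩ]
After rule 1: aweszowĩn
Rule 2: no segment meets the rule's conditions; no change.

[aweszowĩn]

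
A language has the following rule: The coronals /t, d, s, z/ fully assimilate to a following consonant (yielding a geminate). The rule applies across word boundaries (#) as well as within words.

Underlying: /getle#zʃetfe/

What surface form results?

[gelle#ʃʃeffe]

/t/ before /l/ → [l] (total assimilation)
/z/ before /ʃ/ → [ʃ] (total assimilation)
/t/ before /f/ → [f] (total assimilation)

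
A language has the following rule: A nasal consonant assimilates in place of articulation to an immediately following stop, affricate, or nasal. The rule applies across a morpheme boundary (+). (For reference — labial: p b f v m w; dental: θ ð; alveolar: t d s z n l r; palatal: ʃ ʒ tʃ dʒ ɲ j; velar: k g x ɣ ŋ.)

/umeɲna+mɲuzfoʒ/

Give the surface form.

[umenna+ɲɲuzfoʒ]

/ɲ/ before /n/ (alveolar) → [n]
/m/ before /ɲ/ (palatal) → [ɲ]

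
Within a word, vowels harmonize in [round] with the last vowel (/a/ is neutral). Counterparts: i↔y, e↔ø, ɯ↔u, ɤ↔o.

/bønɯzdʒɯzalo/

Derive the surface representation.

/ɯ/ harmonizes with /o/ ([+round]) → [u]
/ɯ/ harmonizes with /o/ ([+round]) → [u]

[bønuzdʒuzalo]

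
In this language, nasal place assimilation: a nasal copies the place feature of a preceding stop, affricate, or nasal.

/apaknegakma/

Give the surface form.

/n/ after /k/ (velar) → [ŋ]
/m/ after /k/ (velar) → [ŋ]

[apakŋegakŋa]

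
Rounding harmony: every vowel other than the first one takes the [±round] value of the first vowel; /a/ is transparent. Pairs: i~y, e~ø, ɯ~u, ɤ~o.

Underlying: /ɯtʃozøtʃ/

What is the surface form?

[ɯtʃɤzetʃ]

/o/ harmonizes with /ɯ/ ([-round]) → [ɤ]
/ø/ harmonizes with /ɯ/ ([-round]) → [e]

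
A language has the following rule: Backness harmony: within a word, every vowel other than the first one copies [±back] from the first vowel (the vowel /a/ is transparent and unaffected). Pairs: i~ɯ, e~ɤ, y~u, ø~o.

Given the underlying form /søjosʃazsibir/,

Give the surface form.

[søjøsʃazsibir]

/o/ harmonizes with /ø/ ([-back]) → [ø]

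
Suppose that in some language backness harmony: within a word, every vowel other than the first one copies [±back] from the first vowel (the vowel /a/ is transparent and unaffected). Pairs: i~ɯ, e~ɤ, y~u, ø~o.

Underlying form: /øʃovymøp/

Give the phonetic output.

/o/ harmonizes with /ø/ ([-back]) → [ø]

[øʃøvymøp]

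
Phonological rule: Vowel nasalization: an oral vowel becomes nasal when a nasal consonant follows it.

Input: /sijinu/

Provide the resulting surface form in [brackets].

/i/ before nasal /n/ → [ĩ]

[sijĩnu]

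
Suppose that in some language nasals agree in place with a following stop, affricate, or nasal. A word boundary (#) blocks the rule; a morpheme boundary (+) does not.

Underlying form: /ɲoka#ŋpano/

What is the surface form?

[ɲoka#mpano]

/ŋ/ before /p/ (labial) → [m]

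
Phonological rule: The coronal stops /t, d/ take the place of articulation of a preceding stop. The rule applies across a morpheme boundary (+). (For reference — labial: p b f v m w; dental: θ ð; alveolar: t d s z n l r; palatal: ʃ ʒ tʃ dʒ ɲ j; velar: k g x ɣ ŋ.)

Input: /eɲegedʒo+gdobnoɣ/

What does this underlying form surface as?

[eɲegedʒo+ggobnoɣ]

/d/ after /g/ (velar) → [g]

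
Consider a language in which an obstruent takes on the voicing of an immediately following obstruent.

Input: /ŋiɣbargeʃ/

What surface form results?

no segment meets the rule's conditions; no change.

[ŋiɣbargeʃ]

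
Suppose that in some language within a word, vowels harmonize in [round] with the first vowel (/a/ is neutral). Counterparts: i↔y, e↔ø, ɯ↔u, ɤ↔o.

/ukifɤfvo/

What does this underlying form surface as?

/i/ harmonizes with /u/ ([+round]) → [y]
/ɤ/ harmonizes with /u/ ([+round]) → [o]

[ukyfofvo]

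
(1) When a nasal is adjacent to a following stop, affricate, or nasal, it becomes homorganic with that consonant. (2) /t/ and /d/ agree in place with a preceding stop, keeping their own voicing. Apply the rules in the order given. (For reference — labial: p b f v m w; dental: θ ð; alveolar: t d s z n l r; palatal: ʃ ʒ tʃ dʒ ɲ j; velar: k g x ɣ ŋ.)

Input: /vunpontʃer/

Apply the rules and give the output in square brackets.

Rule 1: /n/ before /p/ (labial) → [m]
Rule 1: /n/ before /tʃ/ (palatal) → [ɲ]
After rule 1: vumpoɲtʃer
Rule 2: no segment meets the rule's conditions; no change.

[vumpoɲtʃer]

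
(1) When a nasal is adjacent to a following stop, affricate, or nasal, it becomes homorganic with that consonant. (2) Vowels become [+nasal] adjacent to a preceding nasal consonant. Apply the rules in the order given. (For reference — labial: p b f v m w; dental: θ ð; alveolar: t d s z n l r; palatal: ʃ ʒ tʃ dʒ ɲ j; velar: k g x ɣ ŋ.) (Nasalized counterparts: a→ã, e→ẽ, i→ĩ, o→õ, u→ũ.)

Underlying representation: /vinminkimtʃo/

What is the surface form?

Rule 1: /n/ before /m/ (labial) → [m]
Rule 1: /n/ before /k/ (velar) → [ŋ]
Rule 1: /m/ before /tʃ/ (palatal) → [ɲ]
After rule 1: vimmiŋkiɲtʃo
Rule 2: /i/ after nasal /m/ → [ĩ]

[vimmĩŋkiɲtʃo]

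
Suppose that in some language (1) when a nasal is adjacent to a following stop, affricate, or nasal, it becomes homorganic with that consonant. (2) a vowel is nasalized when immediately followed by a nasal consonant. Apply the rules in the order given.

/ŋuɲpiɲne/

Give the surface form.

[ŋũmpĩnne]

Rule 1: /ɲ/ before /p/ (labial) → [m]
Rule 1: /ɲ/ before /n/ (alveolar) → [n]
After rule 1: ŋumpinne
Rule 2: /u/ before nasal /m/ → [ũ]
Rule 2: /i/ before nasal /n/ → [ĩ]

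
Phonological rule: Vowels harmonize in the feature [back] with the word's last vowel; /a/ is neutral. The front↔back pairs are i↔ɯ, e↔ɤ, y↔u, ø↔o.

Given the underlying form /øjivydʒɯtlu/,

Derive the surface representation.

[ojɯvudʒɯtlu]

/ø/ harmonizes with /u/ ([+back]) → [o]
/i/ harmonizes with /u/ ([+back]) → [ɯ]
/y/ harmonizes with /u/ ([+back]) → [u]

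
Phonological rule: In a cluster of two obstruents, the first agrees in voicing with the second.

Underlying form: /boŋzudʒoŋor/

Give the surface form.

[boŋzudʒoŋor]

no segment meets the rule's conditions; no change.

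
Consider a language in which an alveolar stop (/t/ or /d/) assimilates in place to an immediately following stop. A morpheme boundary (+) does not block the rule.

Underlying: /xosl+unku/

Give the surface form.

no segment meets the rule's conditions; no change.

[xosl+unku]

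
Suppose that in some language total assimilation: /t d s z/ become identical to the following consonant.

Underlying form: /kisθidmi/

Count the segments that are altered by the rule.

2

/s/ before /θ/ → [θ] (total assimilation)
/d/ before /m/ → [m] (total assimilation)
2 segments change.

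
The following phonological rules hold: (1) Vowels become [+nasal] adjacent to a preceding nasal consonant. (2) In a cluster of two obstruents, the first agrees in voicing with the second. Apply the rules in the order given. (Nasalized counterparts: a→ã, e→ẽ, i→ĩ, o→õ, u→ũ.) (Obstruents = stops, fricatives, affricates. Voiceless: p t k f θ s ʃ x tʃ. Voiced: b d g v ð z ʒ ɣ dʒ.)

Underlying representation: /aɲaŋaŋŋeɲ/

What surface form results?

Rule 1: /a/ after nasal /ɲ/ → [ã]
Rule 1: /a/ after nasal /ŋ/ → [ã]
Rule 1: /e/ after nasal /ŋ/ → [ẽ]
After rule 1: aɲãŋãŋŋẽɲ
Rule 2: no segment meets the rule's conditions; no change.

[aɲãŋãŋŋẽɲ]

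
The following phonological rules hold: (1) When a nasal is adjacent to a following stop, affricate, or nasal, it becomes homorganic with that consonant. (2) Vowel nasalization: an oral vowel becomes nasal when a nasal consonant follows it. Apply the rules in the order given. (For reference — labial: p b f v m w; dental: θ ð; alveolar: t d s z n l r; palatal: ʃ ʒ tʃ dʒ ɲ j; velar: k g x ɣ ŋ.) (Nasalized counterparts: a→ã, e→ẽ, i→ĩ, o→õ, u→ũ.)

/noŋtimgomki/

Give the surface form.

[nõntĩŋgõŋki]

Rule 1: /ŋ/ before /t/ (alveolar) → [n]
Rule 1: /m/ before /g/ (velar) → [ŋ]
Rule 1: /m/ before /k/ (velar) → [ŋ]
After rule 1: nontiŋgoŋki
Rule 2: /o/ before nasal /n/ → [õ]
Rule 2: /i/ before nasal /ŋ/ → [ĩ]
Rule 2: /o/ before nasal /ŋ/ → [õ]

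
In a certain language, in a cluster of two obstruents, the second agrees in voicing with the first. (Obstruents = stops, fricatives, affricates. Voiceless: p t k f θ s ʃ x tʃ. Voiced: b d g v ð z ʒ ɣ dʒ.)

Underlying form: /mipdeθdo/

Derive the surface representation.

/d/ after /p/ (voiceless) → [t]
/d/ after /θ/ (voiceless) → [t]

[mipteθto]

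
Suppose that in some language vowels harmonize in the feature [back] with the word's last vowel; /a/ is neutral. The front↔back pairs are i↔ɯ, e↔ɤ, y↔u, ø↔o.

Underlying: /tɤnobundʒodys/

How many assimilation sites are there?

4

/ɤ/ harmonizes with /y/ ([-back]) → [e]
/o/ harmonizes with /y/ ([-back]) → [ø]
/u/ harmonizes with /y/ ([-back]) → [y]
/o/ harmonizes with /y/ ([-back]) → [ø]
4 segments change.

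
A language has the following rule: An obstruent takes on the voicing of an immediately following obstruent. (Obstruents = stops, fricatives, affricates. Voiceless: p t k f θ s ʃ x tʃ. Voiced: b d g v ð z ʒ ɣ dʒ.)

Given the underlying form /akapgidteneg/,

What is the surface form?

[akabgitteneg]

/p/ before /g/ (voiced) → [b]
/d/ before /t/ (voiceless) → [t]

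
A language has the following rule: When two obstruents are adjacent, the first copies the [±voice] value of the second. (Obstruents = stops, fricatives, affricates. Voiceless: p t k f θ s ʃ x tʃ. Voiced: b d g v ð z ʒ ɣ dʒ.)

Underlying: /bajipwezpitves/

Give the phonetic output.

/z/ before /p/ (voiceless) → [s]
/t/ before /v/ (voiced) → [d]

[bajipwespidves]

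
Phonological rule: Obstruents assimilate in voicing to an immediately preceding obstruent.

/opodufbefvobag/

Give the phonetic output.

[opodufpeffobag]

/b/ after /f/ (voiceless) → [p]
/v/ after /f/ (voiceless) → [f]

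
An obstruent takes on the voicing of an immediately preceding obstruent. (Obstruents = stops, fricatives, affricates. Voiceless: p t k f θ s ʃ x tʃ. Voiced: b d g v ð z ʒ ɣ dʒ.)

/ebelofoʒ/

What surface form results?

[ebelofoʒ]

no segment meets the rule's conditions; no change.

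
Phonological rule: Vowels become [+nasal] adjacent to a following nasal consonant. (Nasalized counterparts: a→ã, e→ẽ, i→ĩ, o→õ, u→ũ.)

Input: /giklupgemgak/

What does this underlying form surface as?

[giklupgẽmgak]

/e/ before nasal /m/ → [ẽ]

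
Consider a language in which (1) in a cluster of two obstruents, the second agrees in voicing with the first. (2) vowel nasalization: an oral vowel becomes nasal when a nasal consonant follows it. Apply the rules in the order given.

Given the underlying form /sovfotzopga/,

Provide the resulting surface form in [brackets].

[sovvotsopka]

Rule 1: /f/ after /v/ (voiced) → [v]
Rule 1: /z/ after /t/ (voiceless) → [s]
Rule 1: /g/ after /p/ (voiceless) → [k]
After rule 1: sovvotsopka
Rule 2: no segment meets the rule's conditions; no change.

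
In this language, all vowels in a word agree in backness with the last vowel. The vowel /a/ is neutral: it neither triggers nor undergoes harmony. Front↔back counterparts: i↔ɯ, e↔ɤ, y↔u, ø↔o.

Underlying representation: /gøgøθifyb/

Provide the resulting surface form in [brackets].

[gøgøθifyb]

no segment meets the rule's conditions; no change.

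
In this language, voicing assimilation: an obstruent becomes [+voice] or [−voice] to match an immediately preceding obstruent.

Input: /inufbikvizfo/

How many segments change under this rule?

3

/b/ after /f/ (voiceless) → [p]
/v/ after /k/ (voiceless) → [f]
/f/ after /z/ (voiced) → [v]
3 segments change.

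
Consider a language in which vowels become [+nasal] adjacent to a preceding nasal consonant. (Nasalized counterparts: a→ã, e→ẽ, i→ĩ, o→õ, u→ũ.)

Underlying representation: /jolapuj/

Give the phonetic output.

no segment meets the rule's conditions; no change.

[jolapuj]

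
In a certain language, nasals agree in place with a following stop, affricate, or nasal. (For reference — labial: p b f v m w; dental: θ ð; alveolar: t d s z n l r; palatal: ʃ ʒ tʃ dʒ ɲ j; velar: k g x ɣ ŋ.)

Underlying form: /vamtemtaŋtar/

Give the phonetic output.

/m/ before /t/ (alveolar) → [n]
/m/ before /t/ (alveolar) → [n]
/ŋ/ before /t/ (alveolar) → [n]

[vantentantar]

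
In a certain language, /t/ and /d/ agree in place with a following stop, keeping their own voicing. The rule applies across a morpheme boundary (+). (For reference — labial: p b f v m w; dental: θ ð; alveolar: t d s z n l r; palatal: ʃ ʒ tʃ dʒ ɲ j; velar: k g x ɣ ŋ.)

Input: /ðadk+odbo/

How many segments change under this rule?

2

/d/ before /k/ (velar) → [g]
/d/ before /b/ (labial) → [b]
2 segments change.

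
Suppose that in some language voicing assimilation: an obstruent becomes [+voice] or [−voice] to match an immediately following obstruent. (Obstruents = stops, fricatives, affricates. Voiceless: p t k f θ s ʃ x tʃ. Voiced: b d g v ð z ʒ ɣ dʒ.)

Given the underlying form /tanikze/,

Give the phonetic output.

/k/ before /z/ (voiced) → [g]

[tanigze]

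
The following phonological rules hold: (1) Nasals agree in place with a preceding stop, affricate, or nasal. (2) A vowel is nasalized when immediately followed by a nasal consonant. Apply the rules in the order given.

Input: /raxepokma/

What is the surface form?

[raxepokŋa]

Rule 1: /m/ after /k/ (velar) → [ŋ]
After rule 1: raxepokŋa
Rule 2: no segment meets the rule's conditions; no change.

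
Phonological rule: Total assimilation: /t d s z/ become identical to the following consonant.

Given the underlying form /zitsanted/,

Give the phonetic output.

[zissanted]

/t/ before /s/ → [s] (total assimilation)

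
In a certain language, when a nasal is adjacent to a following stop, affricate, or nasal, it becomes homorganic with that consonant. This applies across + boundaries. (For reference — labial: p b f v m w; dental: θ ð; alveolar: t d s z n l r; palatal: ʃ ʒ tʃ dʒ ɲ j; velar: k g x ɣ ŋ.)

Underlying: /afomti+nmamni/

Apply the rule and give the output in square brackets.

/m/ before /t/ (alveolar) → [n]
/n/ before /m/ (labial) → [m]
/m/ before /n/ (alveolar) → [n]

[afonti+mmanni]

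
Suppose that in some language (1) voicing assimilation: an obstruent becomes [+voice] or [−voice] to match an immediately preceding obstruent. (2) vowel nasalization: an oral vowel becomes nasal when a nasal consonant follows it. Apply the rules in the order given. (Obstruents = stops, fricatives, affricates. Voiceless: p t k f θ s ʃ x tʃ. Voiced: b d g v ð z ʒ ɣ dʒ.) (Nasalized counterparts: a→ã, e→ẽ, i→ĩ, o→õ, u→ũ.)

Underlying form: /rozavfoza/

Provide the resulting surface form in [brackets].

Rule 1: /f/ after /v/ (voiced) → [v]
After rule 1: rozavvoza
Rule 2: no segment meets the rule's conditions; no change.

[rozavvoza]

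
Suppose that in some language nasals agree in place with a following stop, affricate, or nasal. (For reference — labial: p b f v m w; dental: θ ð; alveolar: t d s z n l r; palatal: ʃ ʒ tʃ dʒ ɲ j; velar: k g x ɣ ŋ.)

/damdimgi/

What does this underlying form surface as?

/m/ before /d/ (alveolar) → [n]
/m/ before /g/ (velar) → [ŋ]

[dandiŋgi]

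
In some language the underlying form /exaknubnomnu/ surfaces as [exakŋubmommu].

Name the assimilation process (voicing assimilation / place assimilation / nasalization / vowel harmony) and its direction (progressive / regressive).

/n/→[ŋ] /n/→[m] /n/→[m].
Each target copies a feature from the preceding segment, so the direction is progressive.

place assimilation, progressive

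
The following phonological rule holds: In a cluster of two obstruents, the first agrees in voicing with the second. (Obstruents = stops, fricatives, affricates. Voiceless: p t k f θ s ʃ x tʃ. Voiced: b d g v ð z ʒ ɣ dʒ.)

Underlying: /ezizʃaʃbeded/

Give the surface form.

/z/ before /ʃ/ (voiceless) → [s]
/ʃ/ before /b/ (voiced) → [ʒ]

[ezisʃaʒbeded]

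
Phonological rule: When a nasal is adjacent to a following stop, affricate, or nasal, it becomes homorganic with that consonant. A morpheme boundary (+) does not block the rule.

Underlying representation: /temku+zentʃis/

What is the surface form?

[teŋku+zeɲtʃis]

/m/ before /k/ (velar) → [ŋ]
/n/ before /tʃ/ (palatal) → [ɲ]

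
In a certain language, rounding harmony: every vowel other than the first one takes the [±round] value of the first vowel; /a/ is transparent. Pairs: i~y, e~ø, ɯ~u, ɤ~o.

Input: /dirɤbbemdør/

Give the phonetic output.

[dirɤbbemder]

/ø/ harmonizes with /i/ ([-round]) → [e]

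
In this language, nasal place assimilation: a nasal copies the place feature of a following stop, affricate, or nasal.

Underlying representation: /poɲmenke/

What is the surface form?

[pommeŋke]

/ɲ/ before /m/ (labial) → [m]
/n/ before /k/ (velar) → [ŋ]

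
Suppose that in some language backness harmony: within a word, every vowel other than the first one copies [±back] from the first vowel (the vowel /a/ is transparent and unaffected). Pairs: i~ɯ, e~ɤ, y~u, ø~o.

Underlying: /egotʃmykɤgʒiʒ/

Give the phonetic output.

[egøtʃmykegʒiʒ]

/o/ harmonizes with /e/ ([-back]) → [ø]
/ɤ/ harmonizes with /e/ ([-back]) → [e]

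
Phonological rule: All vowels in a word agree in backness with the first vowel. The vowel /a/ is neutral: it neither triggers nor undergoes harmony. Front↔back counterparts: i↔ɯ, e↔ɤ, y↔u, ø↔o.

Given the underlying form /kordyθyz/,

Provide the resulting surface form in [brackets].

[korduθuz]

/y/ harmonizes with /o/ ([+back]) → [u]
/y/ harmonizes with /o/ ([+back]) → [u]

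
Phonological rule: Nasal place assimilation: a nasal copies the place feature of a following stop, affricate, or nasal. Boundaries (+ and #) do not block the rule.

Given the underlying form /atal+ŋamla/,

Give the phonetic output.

[atal+ŋamla]

no segment meets the rule's conditions; no change.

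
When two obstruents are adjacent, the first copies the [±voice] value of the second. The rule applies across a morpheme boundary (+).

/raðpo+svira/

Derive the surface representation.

[raθpo+zvira]

/ð/ before /p/ (voiceless) → [θ]
/s/ before /v/ (voiced) → [z]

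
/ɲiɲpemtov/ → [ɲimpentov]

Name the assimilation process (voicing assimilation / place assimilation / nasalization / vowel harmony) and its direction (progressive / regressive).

place assimilation, regressive

/ɲ/→[m] /m/→[n].
Each target copies a feature from the following segment, so the direction is regressive.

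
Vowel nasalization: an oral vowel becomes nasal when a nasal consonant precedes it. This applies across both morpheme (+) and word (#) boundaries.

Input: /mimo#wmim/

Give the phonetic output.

[mĩmõ#wmĩm]

/i/ after nasal /m/ → [ĩ]
/o/ after nasal /m/ → [õ]
/i/ after nasal /m/ → [ĩ]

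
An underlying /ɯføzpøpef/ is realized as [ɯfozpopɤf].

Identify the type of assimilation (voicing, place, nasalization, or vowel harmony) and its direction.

vowel harmony, progressive

/ø/→[o] /ø/→[o] /e/→[ɤ].
Vowels agree with the first vowel, so the harmony is progressive.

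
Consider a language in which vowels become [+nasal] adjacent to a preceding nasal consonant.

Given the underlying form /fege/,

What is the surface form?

[fege]

no segment meets the rule's conditions; no change.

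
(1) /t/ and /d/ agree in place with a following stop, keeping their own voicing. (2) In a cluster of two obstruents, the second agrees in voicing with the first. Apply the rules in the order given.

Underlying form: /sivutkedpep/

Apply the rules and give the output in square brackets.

Rule 1: /t/ before /k/ (velar) → [k]
Rule 1: /d/ before /p/ (labial) → [b]
After rule 1: sivukkebpep
Rule 2: /p/ after /b/ (voiced) → [b]

[sivukkebbep]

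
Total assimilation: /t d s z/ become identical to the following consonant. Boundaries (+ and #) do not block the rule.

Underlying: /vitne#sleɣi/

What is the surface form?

[vinne#lleɣi]

/t/ before /n/ → [n] (total assimilation)
/s/ before /l/ → [l] (total assimilation)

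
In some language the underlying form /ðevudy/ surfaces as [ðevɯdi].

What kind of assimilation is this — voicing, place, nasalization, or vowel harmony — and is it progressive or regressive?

/u/→[ɯ] /y/→[i].
Vowels agree with the first vowel, so the harmony is progressive.

vowel harmony, progressive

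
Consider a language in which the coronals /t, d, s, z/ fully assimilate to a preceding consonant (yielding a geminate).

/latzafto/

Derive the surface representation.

[lattaffo]

/z/ after /t/ → [t] (total assimilation)
/t/ after /f/ → [f] (total assimilation)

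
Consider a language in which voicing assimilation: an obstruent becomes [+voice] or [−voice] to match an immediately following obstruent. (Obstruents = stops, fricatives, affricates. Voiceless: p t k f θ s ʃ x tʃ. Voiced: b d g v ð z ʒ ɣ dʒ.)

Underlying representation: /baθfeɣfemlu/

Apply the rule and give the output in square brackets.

/ɣ/ before /f/ (voiceless) → [x]

[baθfexfemlu]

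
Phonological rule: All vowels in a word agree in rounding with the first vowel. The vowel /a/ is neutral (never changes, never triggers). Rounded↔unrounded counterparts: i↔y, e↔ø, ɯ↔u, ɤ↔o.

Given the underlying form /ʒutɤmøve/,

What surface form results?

/ɤ/ harmonizes with /u/ ([+round]) → [o]
/e/ harmonizes with /u/ ([+round]) → [ø]

[ʒutomøvø]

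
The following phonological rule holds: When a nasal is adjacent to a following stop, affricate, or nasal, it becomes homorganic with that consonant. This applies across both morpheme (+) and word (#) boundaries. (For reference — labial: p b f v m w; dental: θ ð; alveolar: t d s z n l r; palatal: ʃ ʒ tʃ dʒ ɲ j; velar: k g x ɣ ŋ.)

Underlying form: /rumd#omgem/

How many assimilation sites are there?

/m/ before /d/ (alveolar) → [n]
/m/ before /g/ (velar) → [ŋ]
2 segments change.

2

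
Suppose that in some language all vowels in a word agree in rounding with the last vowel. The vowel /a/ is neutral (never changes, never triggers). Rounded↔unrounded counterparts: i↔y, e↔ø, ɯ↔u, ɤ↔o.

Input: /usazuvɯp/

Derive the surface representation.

/u/ harmonizes with /ɯ/ ([-round]) → [ɯ]
/u/ harmonizes with /ɯ/ ([-round]) → [ɯ]

[ɯsazɯvɯp]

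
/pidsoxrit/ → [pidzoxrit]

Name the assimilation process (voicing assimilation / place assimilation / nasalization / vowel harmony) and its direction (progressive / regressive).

/s/→[z].
Each target copies a feature from the preceding segment, so the direction is progressive.

voicing assimilation, progressive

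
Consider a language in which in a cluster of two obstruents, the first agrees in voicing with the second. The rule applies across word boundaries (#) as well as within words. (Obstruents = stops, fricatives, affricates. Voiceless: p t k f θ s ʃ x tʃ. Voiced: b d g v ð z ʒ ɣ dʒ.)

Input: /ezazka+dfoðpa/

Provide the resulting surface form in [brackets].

[ezaska+tfoθpa]

/z/ before /k/ (voiceless) → [s]
/d/ before /f/ (voiceless) → [t]
/ð/ before /p/ (voiceless) → [θ]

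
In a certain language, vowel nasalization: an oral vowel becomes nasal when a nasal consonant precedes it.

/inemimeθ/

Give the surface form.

/e/ after nasal /n/ → [ẽ]
/i/ after nasal /m/ → [ĩ]
/e/ after nasal /m/ → [ẽ]

[inẽmĩmẽθ]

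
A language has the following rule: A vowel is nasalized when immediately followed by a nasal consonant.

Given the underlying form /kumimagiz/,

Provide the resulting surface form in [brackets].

/u/ before nasal /m/ → [ũ]
/i/ before nasal /m/ → [ĩ]

[kũmĩmagiz]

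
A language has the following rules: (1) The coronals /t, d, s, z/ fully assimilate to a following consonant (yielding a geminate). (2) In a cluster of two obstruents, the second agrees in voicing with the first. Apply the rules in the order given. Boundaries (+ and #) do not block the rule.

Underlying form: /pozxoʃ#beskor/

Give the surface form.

Rule 1: /z/ before /x/ → [x] (total assimilation)
Rule 1: /s/ before /k/ → [k] (total assimilation)
After rule 1: poxxoʃ#bekkor
Rule 2: /b/ after /ʃ/ (voiceless) → [p]

[poxxoʃ#pekkor]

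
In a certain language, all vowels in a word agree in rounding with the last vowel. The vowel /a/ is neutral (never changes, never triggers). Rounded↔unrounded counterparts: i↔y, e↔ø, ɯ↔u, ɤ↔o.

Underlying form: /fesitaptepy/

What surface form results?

/e/ harmonizes with /y/ ([+round]) → [ø]
/i/ harmonizes with /y/ ([+round]) → [y]
/e/ harmonizes with /y/ ([+round]) → [ø]

[føsytaptøpy]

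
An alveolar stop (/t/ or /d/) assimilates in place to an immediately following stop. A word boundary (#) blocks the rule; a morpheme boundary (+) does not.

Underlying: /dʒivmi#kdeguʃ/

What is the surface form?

[dʒivmi#kdeguʃ]

no segment meets the rule's conditions; no change.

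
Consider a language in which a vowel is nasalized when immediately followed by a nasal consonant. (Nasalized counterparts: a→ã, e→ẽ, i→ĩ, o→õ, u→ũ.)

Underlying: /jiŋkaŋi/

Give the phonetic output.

[jĩŋkãŋi]

/i/ before nasal /ŋ/ → [ĩ]
/a/ before nasal /ŋ/ → [ã]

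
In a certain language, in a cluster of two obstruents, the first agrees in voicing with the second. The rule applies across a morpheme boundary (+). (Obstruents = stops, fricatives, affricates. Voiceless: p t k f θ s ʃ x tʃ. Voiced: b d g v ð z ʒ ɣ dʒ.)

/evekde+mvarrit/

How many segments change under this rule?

/k/ before /d/ (voiced) → [g]
1 segment changes.

1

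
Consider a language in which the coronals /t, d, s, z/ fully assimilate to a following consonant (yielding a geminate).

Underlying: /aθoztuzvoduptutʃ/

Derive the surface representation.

[aθottuvvoduptutʃ]

/z/ before /t/ → [t] (total assimilation)
/z/ before /v/ → [v] (total assimilation)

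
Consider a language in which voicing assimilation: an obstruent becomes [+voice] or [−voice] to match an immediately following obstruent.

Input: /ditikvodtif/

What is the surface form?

/k/ before /v/ (voiced) → [g]
/d/ before /t/ (voiceless) → [t]

[ditigvottif]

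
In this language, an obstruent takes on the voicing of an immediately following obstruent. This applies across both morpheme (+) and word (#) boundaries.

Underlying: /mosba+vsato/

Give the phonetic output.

/s/ before /b/ (voiced) → [z]
/v/ before /s/ (voiceless) → [f]

[mozba+fsato]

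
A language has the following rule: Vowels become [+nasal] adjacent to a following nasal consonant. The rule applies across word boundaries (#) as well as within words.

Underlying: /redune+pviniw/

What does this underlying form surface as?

[redũne+pvĩniw]

/u/ before nasal /n/ → [ũ]
/i/ before nasal /n/ → [ĩ]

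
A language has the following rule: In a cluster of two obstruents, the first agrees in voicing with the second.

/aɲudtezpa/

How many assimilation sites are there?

/d/ before /t/ (voiceless) → [t]
/z/ before /p/ (voiceless) → [s]
2 segments change.

2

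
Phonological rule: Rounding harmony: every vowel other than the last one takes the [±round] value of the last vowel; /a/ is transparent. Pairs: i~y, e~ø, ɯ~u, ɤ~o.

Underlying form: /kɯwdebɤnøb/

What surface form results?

/ɯ/ harmonizes with /ø/ ([+round]) → [u]
/e/ harmonizes with /ø/ ([+round]) → [ø]
/ɤ/ harmonizes with /ø/ ([+round]) → [o]

[kuwdøbonøb]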